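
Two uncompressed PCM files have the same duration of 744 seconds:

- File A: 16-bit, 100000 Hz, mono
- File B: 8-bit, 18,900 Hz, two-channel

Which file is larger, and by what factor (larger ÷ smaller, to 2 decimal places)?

File A, by a factor of 5.29

File A: 100,000 × 2 × 1 = 200,000 bytes/s.
File B: 18,900 × 1 × 2 = 37,800 bytes/s.
File A is larger; ratio = 148,800,000 / 28,123,200 = 5.29.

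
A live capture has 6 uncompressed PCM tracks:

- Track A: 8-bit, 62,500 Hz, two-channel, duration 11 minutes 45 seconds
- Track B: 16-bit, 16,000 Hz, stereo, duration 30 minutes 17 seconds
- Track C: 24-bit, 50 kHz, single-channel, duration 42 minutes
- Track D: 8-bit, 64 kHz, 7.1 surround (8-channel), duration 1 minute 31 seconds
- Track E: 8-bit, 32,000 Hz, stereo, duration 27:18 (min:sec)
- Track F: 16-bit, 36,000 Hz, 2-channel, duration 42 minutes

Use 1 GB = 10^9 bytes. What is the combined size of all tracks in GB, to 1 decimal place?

Track A: 11 minutes 45 seconds = 705 s; 62,500 × 705 × 1 × 2 = 88,125,000 bytes.
Track B: 30 minutes 17 seconds = 1,817 s; 16,000 × 1,817 × 2 × 2 = 116,288,000 bytes.
Track C: 42 minutes = 2,520 s; 50,000 × 2,520 × 3 × 1 = 378,000,000 bytes.
Track D: 1 minute 31 seconds = 91 s; 64,000 × 91 × 1 × 8 = 46,592,000 bytes.
Track E: 27:18 (min:sec) = 1,638 s; 32,000 × 1,638 × 1 × 2 = 104,832,000 bytes.
Track F: 42 minutes = 2,520 s; 36,000 × 2,520 × 2 × 2 = 362,880,000 bytes.
Total = 1,096,717,000 bytes = 1.1 GB.

1.1 GB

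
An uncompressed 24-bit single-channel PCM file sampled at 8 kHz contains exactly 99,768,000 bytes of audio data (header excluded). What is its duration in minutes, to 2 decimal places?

Byte rate = 8,000 × 3 × 1 = 24,000 bytes/s.
Duration = 99,768,000 / 24,000 = 4,157 s.
4,157 s / 60 = 69.28 minutes.

69.28 minutes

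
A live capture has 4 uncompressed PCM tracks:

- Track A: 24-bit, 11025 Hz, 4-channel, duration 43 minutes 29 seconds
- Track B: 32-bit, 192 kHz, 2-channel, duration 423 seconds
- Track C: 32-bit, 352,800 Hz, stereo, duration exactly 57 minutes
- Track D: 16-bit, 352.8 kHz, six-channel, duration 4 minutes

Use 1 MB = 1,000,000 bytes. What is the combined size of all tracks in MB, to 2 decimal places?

11663.57 MB

Track A: 43 minutes 29 seconds = 2,609 s; 11,025 × 2,609 × 3 × 4 = 345,170,700 bytes.
Track B: 192,000 × 423 × 4 × 2 = 649,728,000 bytes.
Track C: exactly 57 minutes = 3,420 s; 352,800 × 3,420 × 4 × 2 = 9,652,608,000 bytes.
Track D: 4 minutes = 240 s; 352,800 × 240 × 2 × 6 = 1,016,064,000 bytes.
Total = 11,663,570,700 bytes = 11663.57 MB.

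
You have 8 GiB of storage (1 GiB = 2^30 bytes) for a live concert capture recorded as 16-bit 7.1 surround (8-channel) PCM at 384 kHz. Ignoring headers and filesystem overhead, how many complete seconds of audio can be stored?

Uncompressed byte rate = 384,000 × 2 × 8 = 6,144,000 bytes/s.
Capacity = 8 × 1,073,741,824 = 8,589,934,592 bytes.
8,589,934,592 / 6,144,000 ≈ 1398.1 s → 1,398 seconds.

1,398 seconds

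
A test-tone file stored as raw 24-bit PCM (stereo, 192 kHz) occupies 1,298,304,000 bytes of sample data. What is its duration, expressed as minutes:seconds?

Byte rate = 192,000 × 3 × 2 = 1,152,000 bytes/s.
Duration = 1,298,304,000 / 1,152,000 = 1,127 s.
1,127 s = 18:47.

18:47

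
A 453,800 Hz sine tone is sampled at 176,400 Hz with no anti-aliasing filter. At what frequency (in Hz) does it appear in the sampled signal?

Nyquist = 176,400/2 = 88,200 Hz; 453,800 Hz exceeds it.
Alias = |453,800 − 3×176,400| = |453,800 − 529,200| = 75,400 Hz.

75,400 Hz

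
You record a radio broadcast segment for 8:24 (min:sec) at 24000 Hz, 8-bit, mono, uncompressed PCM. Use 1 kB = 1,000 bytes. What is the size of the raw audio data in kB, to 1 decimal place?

12096.0 kB

Duration = 8:24 (min:sec) = 504 s.
Bytes = 24,000 samples/s × 504 s × 1 bytes/sample × 1 ch = 12,096,000 bytes.
12,096,000 / 1,000 = 12096.0 kB.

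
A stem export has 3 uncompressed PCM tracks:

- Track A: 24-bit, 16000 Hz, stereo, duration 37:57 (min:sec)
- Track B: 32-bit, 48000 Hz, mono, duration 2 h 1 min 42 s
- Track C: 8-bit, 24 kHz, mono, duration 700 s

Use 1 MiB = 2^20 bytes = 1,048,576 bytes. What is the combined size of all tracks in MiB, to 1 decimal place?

1561.5 MiB

Track A: 37:57 (min:sec) = 2,277 s; 16,000 × 2,277 × 3 × 2 = 218,592,000 bytes.
Track B: 2 h 1 min 42 s = 7,302 s; 48,000 × 7,302 × 4 × 1 = 1,401,984,000 bytes.
Track C: 24,000 × 700 × 1 × 1 = 16,800,000 bytes.
Total = 1,637,376,000 bytes = 1561.5 MiB.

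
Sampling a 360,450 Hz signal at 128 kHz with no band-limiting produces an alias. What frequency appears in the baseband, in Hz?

Nyquist = 128,000/2 = 64,000 Hz; 360,450 Hz exceeds it.
Alias = |360,450 − 3×128,000| = |360,450 − 384,000| = 23,550 Hz.

23,550 Hz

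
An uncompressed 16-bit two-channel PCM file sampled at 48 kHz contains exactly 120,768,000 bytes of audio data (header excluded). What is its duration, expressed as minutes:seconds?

10:29

Byte rate = 48,000 × 2 × 2 = 192,000 bytes/s.
Duration = 120,768,000 / 192,000 = 629 s.
629 s = 10:29.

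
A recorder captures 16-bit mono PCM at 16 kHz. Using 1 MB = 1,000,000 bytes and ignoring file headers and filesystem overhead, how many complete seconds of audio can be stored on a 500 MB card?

15,625 seconds

Uncompressed byte rate = 16,000 × 2 × 1 = 32,000 bytes/s.
Capacity = 500 × 1,000,000 = 500,000,000 bytes.
500,000,000 / 32,000 ≈ 15625 s → 15,625 seconds.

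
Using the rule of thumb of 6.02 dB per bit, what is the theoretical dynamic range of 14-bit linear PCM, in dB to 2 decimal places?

14 × 6.02 = 84.28 dB.

84.28 dB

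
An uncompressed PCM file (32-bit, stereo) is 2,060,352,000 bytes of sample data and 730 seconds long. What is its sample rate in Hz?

352,800 Hz

Bytes = sample_rate × seconds × bytes_per_sample × channels.
sample_rate = 2,060,352,000 / (730 × 4 × 2) = 2,060,352,000 / 5,840 = 352,800 Hz.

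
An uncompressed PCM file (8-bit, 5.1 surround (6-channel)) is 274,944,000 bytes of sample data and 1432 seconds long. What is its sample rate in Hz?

Bytes = sample_rate × seconds × bytes_per_sample × channels.
sample_rate = 274,944,000 / (1,432 × 1 × 6) = 274,944,000 / 8,592 = 32,000 Hz.

32,000 Hz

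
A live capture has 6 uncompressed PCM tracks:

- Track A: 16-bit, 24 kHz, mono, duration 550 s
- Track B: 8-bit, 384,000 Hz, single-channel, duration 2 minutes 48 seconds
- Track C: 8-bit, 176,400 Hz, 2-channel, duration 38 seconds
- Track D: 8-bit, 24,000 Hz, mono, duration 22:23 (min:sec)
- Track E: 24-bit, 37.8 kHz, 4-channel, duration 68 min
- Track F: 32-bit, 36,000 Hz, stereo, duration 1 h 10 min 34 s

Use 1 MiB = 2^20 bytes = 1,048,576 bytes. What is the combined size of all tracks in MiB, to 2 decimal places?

Track A: 24,000 × 550 × 2 × 1 = 26,400,000 bytes.
Track B: 2 minutes 48 seconds = 168 s; 384,000 × 168 × 1 × 1 = 64,512,000 bytes.
Track C: 176,400 × 38 × 1 × 2 = 13,406,400 bytes.
Track D: 22:23 (min:sec) = 1,343 s; 24,000 × 1,343 × 1 × 1 = 32,232,000 bytes.
Track E: 68 min = 4,080 s; 37,800 × 4,080 × 3 × 4 = 1,850,688,000 bytes.
Track F: 1 h 10 min 34 s = 4,234 s; 36,000 × 4,234 × 4 × 2 = 1,219,392,000 bytes.
Total = 3,206,630,400 bytes = 3058.08 MiB.

3058.08 MiB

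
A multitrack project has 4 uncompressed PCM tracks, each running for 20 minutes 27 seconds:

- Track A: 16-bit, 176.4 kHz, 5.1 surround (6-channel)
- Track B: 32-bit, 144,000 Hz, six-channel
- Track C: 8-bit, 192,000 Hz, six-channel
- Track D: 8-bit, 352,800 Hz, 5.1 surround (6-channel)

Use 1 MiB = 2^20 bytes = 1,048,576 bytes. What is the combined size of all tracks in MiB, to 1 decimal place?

20 minutes 27 seconds = 1,227 s.
Track A: 176,400 × 1,227 × 2 × 6 = 2,597,313,600 bytes.
Track B: 144,000 × 1,227 × 4 × 6 = 4,240,512,000 bytes.
Track C: 192,000 × 1,227 × 1 × 6 = 1,413,504,000 bytes.
Track D: 352,800 × 1,227 × 1 × 6 = 2,597,313,600 bytes.
Total = 10,848,643,200 bytes = 10346.1 MiB.

10346.1 MiB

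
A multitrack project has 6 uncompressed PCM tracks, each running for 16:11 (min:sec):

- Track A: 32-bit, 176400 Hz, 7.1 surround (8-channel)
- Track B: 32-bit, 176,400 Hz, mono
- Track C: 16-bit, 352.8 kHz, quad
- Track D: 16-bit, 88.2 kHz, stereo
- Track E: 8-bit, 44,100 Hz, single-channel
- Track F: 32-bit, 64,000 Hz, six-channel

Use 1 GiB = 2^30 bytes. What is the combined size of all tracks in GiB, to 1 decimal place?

16:11 (min:sec) = 971 s.
Track A: 176,400 × 971 × 4 × 8 = 5,481,100,800 bytes.
Track B: 176,400 × 971 × 4 × 1 = 685,137,600 bytes.
Track C: 352,800 × 971 × 2 × 4 = 2,740,550,400 bytes.
Track D: 88,200 × 971 × 2 × 2 = 342,568,800 bytes.
Track E: 44,100 × 971 × 1 × 1 = 42,821,100 bytes.
Track F: 64,000 × 971 × 4 × 6 = 1,491,456,000 bytes.
Total = 10,783,634,700 bytes = 10.0 GiB.

10.0 GiB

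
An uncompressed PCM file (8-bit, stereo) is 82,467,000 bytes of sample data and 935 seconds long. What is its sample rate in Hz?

44,100 Hz

Bytes = sample_rate × seconds × bytes_per_sample × channels.
sample_rate = 82,467,000 / (935 × 1 × 2) = 82,467,000 / 1,870 = 44,100 Hz.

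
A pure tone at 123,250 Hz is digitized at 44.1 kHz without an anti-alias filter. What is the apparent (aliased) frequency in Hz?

9,050 Hz

Nyquist = 44,100/2 = 22,050 Hz; 123,250 Hz exceeds it.
Alias = |123,250 − 3×44,100| = |123,250 − 132,300| = 9,050 Hz.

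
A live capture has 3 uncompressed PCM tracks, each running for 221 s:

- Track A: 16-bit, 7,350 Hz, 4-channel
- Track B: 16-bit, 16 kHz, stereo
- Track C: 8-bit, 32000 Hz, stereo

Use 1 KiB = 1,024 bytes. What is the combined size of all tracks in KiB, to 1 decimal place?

40315.2 KiB

Track A: 7,350 × 221 × 2 × 4 = 12,994,800 bytes.
Track B: 16,000 × 221 × 2 × 2 = 14,144,000 bytes.
Track C: 32,000 × 221 × 1 × 2 = 14,144,000 bytes.
Total = 41,282,800 bytes = 40315.2 KiB.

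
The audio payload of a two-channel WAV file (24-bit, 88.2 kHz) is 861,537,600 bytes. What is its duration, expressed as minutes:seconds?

Byte rate = 88,200 × 3 × 2 = 529,200 bytes/s.
Duration = 861,537,600 / 529,200 = 1,628 s.
1,628 s = 27:08.

27:08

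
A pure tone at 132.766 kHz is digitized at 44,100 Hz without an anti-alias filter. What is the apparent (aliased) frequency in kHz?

Nyquist = 44,100/2 = 22,050 Hz; 132,766 Hz exceeds it.
Alias = |132,766 − 3×44,100| = |132,766 − 132,300| = 466 Hz = 0.466 kHz.

0.466 kHz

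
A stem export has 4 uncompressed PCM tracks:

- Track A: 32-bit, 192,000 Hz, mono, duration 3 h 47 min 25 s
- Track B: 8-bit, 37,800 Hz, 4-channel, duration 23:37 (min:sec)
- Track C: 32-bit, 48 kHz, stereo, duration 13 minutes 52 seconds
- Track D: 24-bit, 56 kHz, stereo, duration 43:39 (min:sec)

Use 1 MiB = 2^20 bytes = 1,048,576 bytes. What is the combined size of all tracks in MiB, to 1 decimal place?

Track A: 3 h 47 min 25 s = 13,645 s; 192,000 × 13,645 × 4 × 1 = 10,479,360,000 bytes.
Track B: 23:37 (min:sec) = 1,417 s; 37,800 × 1,417 × 1 × 4 = 214,250,400 bytes.
Track C: 13 minutes 52 seconds = 832 s; 48,000 × 832 × 4 × 2 = 319,488,000 bytes.
Track D: 43:39 (min:sec) = 2,619 s; 56,000 × 2,619 × 3 × 2 = 879,984,000 bytes.
Total = 11,893,082,400 bytes = 11342.1 MiB.

11342.1 MiB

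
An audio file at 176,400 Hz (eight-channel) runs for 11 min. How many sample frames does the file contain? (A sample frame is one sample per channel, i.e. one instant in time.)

116,424,000 sample frames

11 min = 660 s.
176,400 samples/s × 660 s = 116,424,000 frames.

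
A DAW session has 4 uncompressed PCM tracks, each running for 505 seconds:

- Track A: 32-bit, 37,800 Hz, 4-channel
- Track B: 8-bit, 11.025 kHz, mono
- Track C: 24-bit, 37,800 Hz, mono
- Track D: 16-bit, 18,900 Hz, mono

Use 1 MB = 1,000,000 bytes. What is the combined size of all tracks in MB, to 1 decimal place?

Track A: 37,800 × 505 × 4 × 4 = 305,424,000 bytes.
Track B: 11,025 × 505 × 1 × 1 = 5,567,625 bytes.
Track C: 37,800 × 505 × 3 × 1 = 57,267,000 bytes.
Track D: 18,900 × 505 × 2 × 1 = 19,089,000 bytes.
Total = 387,347,625 bytes = 387.3 MB.

387.3 MB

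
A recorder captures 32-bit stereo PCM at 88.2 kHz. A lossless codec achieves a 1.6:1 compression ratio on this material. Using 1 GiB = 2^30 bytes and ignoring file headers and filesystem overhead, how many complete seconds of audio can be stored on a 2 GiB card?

4,869 seconds

Uncompressed byte rate = 88,200 × 4 × 2 = 705,600 bytes/s.
After 1.6:1 compression, effective rate ≈ 441000 bytes/s.
Capacity = 2 × 1,073,741,824 = 2,147,483,648 bytes.
2,147,483,648 / effective rate ≈ 4869.58 s → 4,869 seconds.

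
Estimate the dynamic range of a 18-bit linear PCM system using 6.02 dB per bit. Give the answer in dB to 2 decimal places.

18 × 6.02 = 108.36 dB.

108.36 dB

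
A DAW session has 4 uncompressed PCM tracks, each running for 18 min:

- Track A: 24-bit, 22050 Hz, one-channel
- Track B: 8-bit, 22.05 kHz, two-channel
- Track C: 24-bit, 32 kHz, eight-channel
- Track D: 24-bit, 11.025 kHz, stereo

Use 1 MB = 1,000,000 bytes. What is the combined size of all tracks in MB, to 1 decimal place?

18 min = 1,080 s.
Track A: 22,050 × 1,080 × 3 × 1 = 71,442,000 bytes.
Track B: 22,050 × 1,080 × 1 × 2 = 47,628,000 bytes.
Track C: 32,000 × 1,080 × 3 × 8 = 829,440,000 bytes.
Track D: 11,025 × 1,080 × 3 × 2 = 71,442,000 bytes.
Total = 1,019,952,000 bytes = 1020.0 MB.

1020.0 MB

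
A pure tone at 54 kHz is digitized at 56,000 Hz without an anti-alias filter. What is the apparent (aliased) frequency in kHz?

Nyquist = 56,000/2 = 28,000 Hz; 54,000 Hz exceeds it.
Alias = |54,000 − 1×56,000| = |54,000 − 56,000| = 2,000 Hz = 2 kHz.

2 kHz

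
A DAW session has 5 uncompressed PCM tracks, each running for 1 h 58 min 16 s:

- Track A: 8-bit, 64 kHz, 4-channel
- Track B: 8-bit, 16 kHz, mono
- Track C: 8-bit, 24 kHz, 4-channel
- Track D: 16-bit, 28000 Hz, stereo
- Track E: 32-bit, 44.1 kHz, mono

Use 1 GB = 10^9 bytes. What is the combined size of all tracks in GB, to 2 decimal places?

1 h 58 min 16 s = 7,096 s.
Track A: 64,000 × 7,096 × 1 × 4 = 1,816,576,000 bytes.
Track B: 16,000 × 7,096 × 1 × 1 = 113,536,000 bytes.
Track C: 24,000 × 7,096 × 1 × 4 = 681,216,000 bytes.
Track D: 28,000 × 7,096 × 2 × 2 = 794,752,000 bytes.
Track E: 44,100 × 7,096 × 4 × 1 = 1,251,734,400 bytes.
Total = 4,657,814,400 bytes = 4.66 GB.

4.66 GB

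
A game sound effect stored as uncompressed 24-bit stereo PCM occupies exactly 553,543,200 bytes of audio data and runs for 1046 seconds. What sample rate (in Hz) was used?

88,200 Hz

Bytes = sample_rate × seconds × bytes_per_sample × channels.
sample_rate = 553,543,200 / (1,046 × 3 × 2) = 553,543,200 / 6,276 = 88,200 Hz.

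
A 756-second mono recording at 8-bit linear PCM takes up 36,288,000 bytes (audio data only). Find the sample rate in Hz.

Bytes = sample_rate × seconds × bytes_per_sample × channels.
sample_rate = 36,288,000 / (756 × 1 × 1) = 36,288,000 / 756 = 48,000 Hz.

48,000 Hz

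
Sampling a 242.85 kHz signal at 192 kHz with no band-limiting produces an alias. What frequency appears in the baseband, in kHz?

Nyquist = 192,000/2 = 96,000 Hz; 242,850 Hz exceeds it.
Alias = |242,850 − 1×192,000| = |242,850 − 192,000| = 50,850 Hz = 50.85 kHz.

50.85 kHz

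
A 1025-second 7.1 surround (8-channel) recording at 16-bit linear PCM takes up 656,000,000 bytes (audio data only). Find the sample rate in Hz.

40,000 Hz

Bytes = sample_rate × seconds × bytes_per_sample × channels.
sample_rate = 656,000,000 / (1,025 × 2 × 8) = 656,000,000 / 16,400 = 40,000 Hz.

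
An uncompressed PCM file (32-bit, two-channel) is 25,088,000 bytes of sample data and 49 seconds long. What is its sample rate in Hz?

Bytes = sample_rate × seconds × bytes_per_sample × channels.
sample_rate = 25,088,000 / (49 × 4 × 2) = 25,088,000 / 392 = 64,000 Hz.

64,000 Hz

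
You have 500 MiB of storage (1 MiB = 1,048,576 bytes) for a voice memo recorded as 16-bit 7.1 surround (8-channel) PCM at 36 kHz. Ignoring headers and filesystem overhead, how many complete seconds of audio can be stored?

910 seconds

Uncompressed byte rate = 36,000 × 2 × 8 = 576,000 bytes/s.
Capacity = 500 × 1,048,576 = 524,288,000 bytes.
524,288,000 / 576,000 ≈ 910.22 s → 910 seconds.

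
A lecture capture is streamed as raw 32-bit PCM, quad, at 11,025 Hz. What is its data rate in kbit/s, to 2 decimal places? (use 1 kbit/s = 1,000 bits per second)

Bit rate = 11,025 × 32 × 4 = 1,411,200 bits/s.
= 1411.20 kbit/s.

1411.20 kbit/s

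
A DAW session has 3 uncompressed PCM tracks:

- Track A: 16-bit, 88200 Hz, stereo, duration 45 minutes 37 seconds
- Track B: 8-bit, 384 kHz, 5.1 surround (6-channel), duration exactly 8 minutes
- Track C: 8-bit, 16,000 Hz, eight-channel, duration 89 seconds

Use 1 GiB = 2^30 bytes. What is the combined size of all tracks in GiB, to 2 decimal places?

Track A: 45 minutes 37 seconds = 2,737 s; 88,200 × 2,737 × 2 × 2 = 965,613,600 bytes.
Track B: exactly 8 minutes = 480 s; 384,000 × 480 × 1 × 6 = 1,105,920,000 bytes.
Track C: 16,000 × 89 × 1 × 8 = 11,392,000 bytes.
Total = 2,082,925,600 bytes = 1.94 GiB.

1.94 GiB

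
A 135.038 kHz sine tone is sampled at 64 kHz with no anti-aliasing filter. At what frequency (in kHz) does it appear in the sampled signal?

7.038 kHz

Nyquist = 64,000/2 = 32,000 Hz; 135,038 Hz exceeds it.
Alias = |135,038 − 2×64,000| = |135,038 − 128,000| = 7,038 Hz = 7.038 kHz.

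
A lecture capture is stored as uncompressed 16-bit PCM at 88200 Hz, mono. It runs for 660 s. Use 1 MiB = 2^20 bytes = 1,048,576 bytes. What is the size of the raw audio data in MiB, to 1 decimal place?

111.0 MiB

Bytes = 88,200 samples/s × 660 s × 2 bytes/sample × 1 ch = 116,424,000 bytes.
116,424,000 / 1,048,576 = 111.0 MiB.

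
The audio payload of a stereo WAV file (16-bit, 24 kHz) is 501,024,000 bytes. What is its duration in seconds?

Byte rate = 24,000 × 2 × 2 = 96,000 bytes/s.
Duration = 501,024,000 / 96,000 = 5,219 s.

5,219 seconds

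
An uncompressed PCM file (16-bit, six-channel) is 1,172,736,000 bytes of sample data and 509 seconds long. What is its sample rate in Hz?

192,000 Hz

Bytes = sample_rate × seconds × bytes_per_sample × channels.
sample_rate = 1,172,736,000 / (509 × 2 × 6) = 1,172,736,000 / 6,108 = 192,000 Hz.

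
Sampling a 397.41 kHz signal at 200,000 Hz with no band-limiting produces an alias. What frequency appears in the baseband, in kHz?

2.59 kHz

Nyquist = 200,000/2 = 100,000 Hz; 397,410 Hz exceeds it.
Alias = |397,410 − 2×200,000| = |397,410 − 400,000| = 2,590 Hz = 2.59 kHz.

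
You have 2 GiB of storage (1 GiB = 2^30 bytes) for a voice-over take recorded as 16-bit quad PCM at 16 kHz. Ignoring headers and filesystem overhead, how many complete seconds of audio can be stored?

16,777 seconds

Uncompressed byte rate = 16,000 × 2 × 4 = 128,000 bytes/s.
Capacity = 2 × 1,073,741,824 = 2,147,483,648 bytes.
2,147,483,648 / 128,000 ≈ 16777.22 s → 16,777 seconds.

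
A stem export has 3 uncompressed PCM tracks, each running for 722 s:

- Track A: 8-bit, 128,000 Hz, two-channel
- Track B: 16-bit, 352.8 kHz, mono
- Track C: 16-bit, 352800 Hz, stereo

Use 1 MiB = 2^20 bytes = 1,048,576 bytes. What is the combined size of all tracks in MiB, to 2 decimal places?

1633.80 MiB

Track A: 128,000 × 722 × 1 × 2 = 184,832,000 bytes.
Track B: 352,800 × 722 × 2 × 1 = 509,443,200 bytes.
Track C: 352,800 × 722 × 2 × 2 = 1,018,886,400 bytes.
Total = 1,713,161,600 bytes = 1633.80 MiB.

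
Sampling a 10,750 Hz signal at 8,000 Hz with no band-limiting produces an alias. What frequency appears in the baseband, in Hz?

2,750 Hz

Nyquist = 8,000/2 = 4,000 Hz; 10,750 Hz exceeds it.
Alias = |10,750 − 1×8,000| = |10,750 − 8,000| = 2,750 Hz.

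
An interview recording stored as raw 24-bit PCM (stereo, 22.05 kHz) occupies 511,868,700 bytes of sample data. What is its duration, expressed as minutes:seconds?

Byte rate = 22,050 × 3 × 2 = 132,300 bytes/s.
Duration = 511,868,700 / 132,300 = 3,869 s.
3,869 s = 64:29.

64:29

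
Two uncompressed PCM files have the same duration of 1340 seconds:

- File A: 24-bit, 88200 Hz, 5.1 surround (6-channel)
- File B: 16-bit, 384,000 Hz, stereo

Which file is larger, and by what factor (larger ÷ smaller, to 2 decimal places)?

File A, by a factor of 1.03

File A: 88,200 × 3 × 6 = 1,587,600 bytes/s.
File B: 384,000 × 2 × 2 = 1,536,000 bytes/s.
File A is larger; ratio = 2,127,384,000 / 2,058,240,000 = 1.03.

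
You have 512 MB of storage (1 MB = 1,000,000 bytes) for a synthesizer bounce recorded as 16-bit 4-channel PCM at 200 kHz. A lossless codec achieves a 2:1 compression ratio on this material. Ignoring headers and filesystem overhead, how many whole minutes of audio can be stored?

10 minutes

Uncompressed byte rate = 200,000 × 2 × 4 = 1,600,000 bytes/s.
After 2:1 compression, effective rate ≈ 800000 bytes/s.
Capacity = 512 × 1,000,000 = 512,000,000 bytes.
512,000,000 / effective rate ≈ 640 s → 10 minutes.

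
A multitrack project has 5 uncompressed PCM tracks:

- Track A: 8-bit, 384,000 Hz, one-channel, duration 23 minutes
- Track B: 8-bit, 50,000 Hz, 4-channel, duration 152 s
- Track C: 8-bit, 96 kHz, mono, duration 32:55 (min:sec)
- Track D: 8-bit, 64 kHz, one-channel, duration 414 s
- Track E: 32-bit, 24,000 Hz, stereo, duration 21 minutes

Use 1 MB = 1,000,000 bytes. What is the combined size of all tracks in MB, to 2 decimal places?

1018.34 MB

Track A: 23 minutes = 1,380 s; 384,000 × 1,380 × 1 × 1 = 529,920,000 bytes.
Track B: 50,000 × 152 × 1 × 4 = 30,400,000 bytes.
Track C: 32:55 (min:sec) = 1,975 s; 96,000 × 1,975 × 1 × 1 = 189,600,000 bytes.
Track D: 64,000 × 414 × 1 × 1 = 26,496,000 bytes.
Track E: 21 minutes = 1,260 s; 24,000 × 1,260 × 4 × 2 = 241,920,000 bytes.
Total = 1,018,336,000 bytes = 1018.34 MB.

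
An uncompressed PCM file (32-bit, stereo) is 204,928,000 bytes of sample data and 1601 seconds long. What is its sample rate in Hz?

Bytes = sample_rate × seconds × bytes_per_sample × channels.
sample_rate = 204,928,000 / (1,601 × 4 × 2) = 204,928,000 / 12,808 = 16,000 Hz.

16,000 Hz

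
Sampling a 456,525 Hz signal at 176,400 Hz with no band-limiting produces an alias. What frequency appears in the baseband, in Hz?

Nyquist = 176,400/2 = 88,200 Hz; 456,525 Hz exceeds it.
Alias = |456,525 − 3×176,400| = |456,525 − 529,200| = 72,675 Hz.

72,675 Hz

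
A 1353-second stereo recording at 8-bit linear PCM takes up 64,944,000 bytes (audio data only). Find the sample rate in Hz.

24,000 Hz

Bytes = sample_rate × seconds × bytes_per_sample × channels.
sample_rate = 64,944,000 / (1,353 × 1 × 2) = 64,944,000 / 2,706 = 24,000 Hz.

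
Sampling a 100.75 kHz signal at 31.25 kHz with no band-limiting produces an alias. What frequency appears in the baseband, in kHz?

Nyquist = 31,250/2 = 15,625 Hz; 100,750 Hz exceeds it.
Alias = |100,750 − 3×31,250| = |100,750 − 93,750| = 7,000 Hz = 7 kHz.

7 kHz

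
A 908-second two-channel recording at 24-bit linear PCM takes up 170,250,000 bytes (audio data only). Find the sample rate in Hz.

31,250 Hz

Bytes = sample_rate × seconds × bytes_per_sample × channels.
sample_rate = 170,250,000 / (908 × 3 × 2) = 170,250,000 / 5,448 = 31,250 Hz.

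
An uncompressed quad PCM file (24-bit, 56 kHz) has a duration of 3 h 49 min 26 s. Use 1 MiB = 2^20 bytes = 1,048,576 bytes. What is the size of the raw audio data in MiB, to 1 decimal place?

8822.2 MiB

Duration = 3 h 49 min 26 s = 13,766 s.
Bytes = 56,000 samples/s × 13,766 s × 3 bytes/sample × 4 ch = 9,250,752,000 bytes.
9,250,752,000 / 1,048,576 = 8822.2 MiB.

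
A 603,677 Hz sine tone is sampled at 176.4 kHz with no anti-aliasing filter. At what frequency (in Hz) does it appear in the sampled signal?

Nyquist = 176,400/2 = 88,200 Hz; 603,677 Hz exceeds it.
Alias = |603,677 − 3×176,400| = |603,677 − 529,200| = 74,477 Hz.

74,477 Hz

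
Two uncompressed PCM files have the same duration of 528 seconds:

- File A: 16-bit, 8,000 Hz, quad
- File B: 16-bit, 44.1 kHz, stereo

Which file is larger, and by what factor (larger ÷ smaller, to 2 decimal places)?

File B, by a factor of 2.76

File A: 8,000 × 2 × 4 = 64,000 bytes/s.
File B: 44,100 × 2 × 2 = 176,400 bytes/s.
File B is larger; ratio = 93,139,200 / 33,792,000 = 2.76.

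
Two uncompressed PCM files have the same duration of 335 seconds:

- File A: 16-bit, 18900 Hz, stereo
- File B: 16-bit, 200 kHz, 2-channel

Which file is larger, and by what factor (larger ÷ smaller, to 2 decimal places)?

File B, by a factor of 10.58

File A: 18,900 × 2 × 2 = 75,600 bytes/s.
File B: 200,000 × 2 × 2 = 800,000 bytes/s.
File B is larger; ratio = 268,000,000 / 25,326,000 = 10.58.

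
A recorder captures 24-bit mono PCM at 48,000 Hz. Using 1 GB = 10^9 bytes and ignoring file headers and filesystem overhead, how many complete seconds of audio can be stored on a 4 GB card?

Uncompressed byte rate = 48,000 × 3 × 1 = 144,000 bytes/s.
Capacity = 4 × 1,000,000,000 = 4,000,000,000 bytes.
4,000,000,000 / 144,000 ≈ 27777.78 s → 27,777 seconds.

27,777 seconds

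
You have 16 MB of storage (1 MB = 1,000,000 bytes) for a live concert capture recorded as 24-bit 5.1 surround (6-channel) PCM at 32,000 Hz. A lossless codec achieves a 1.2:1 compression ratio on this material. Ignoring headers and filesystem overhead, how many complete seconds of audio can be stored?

Uncompressed byte rate = 32,000 × 3 × 6 = 576,000 bytes/s.
After 1.2:1 compression, effective rate ≈ 480000 bytes/s.
Capacity = 16 × 1,000,000 = 16,000,000 bytes.
16,000,000 / effective rate ≈ 33.33 s → 33 seconds.

33 seconds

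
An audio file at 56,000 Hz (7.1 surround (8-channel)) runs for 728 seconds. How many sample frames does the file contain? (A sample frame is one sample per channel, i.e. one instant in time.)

56,000 samples/s × 728 s = 40,768,000 frames.

40,768,000 sample frames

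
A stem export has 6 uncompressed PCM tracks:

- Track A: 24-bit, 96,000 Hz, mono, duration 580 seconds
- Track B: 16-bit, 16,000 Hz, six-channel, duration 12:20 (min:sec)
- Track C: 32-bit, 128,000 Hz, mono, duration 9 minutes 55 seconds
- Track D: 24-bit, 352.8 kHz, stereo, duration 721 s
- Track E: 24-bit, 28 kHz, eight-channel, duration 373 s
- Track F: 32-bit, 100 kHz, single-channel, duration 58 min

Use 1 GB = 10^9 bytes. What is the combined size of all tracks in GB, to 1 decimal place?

Track A: 96,000 × 580 × 3 × 1 = 167,040,000 bytes.
Track B: 12:20 (min:sec) = 740 s; 16,000 × 740 × 2 × 6 = 142,080,000 bytes.
Track C: 9 minutes 55 seconds = 595 s; 128,000 × 595 × 4 × 1 = 304,640,000 bytes.
Track D: 352,800 × 721 × 3 × 2 = 1,526,212,800 bytes.
Track E: 28,000 × 373 × 3 × 8 = 250,656,000 bytes.
Track F: 58 min = 3,480 s; 100,000 × 3,480 × 4 × 1 = 1,392,000,000 bytes.
Total = 3,782,628,800 bytes = 3.8 GB.

3.8 GB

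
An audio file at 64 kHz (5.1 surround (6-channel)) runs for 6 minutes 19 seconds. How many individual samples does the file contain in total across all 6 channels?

6 minutes 19 seconds = 379 s.
64,000 × 379 s × 6 ch = 145,536,000 samples.

145,536,000 samples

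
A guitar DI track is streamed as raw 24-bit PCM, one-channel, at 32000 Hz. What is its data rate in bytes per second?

Bit rate = 32,000 × 24 × 1 = 768,000 bits/s.
768,000 / 8 = 96,000 bytes/s.

96,000 bytes/s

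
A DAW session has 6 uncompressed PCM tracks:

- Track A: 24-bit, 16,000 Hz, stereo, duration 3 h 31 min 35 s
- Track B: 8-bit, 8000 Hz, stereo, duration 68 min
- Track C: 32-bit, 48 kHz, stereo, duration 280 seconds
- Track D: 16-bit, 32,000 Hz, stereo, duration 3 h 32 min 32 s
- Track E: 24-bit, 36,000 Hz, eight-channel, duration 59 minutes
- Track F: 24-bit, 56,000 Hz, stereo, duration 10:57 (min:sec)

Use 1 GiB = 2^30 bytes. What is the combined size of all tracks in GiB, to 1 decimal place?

Track A: 3 h 31 min 35 s = 12,695 s; 16,000 × 12,695 × 3 × 2 = 1,218,720,000 bytes.
Track B: 68 min = 4,080 s; 8,000 × 4,080 × 1 × 2 = 65,280,000 bytes.
Track C: 48,000 × 280 × 4 × 2 = 107,520,000 bytes.
Track D: 3 h 32 min 32 s = 12,752 s; 32,000 × 12,752 × 2 × 2 = 1,632,256,000 bytes.
Track E: 59 minutes = 3,540 s; 36,000 × 3,540 × 3 × 8 = 3,058,560,000 bytes.
Track F: 10:57 (min:sec) = 657 s; 56,000 × 657 × 3 × 2 = 220,752,000 bytes.
Total = 6,303,088,000 bytes = 5.9 GiB.

5.9 GiB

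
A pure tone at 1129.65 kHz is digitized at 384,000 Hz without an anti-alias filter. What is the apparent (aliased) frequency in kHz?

22.35 kHz

Nyquist = 384,000/2 = 192,000 Hz; 1,129,650 Hz exceeds it.
Alias = |1,129,650 − 3×384,000| = |1,129,650 − 1,152,000| = 22,350 Hz = 22.35 kHz.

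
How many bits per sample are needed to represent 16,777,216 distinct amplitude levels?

log2(16,777,216) = 24.

24 bits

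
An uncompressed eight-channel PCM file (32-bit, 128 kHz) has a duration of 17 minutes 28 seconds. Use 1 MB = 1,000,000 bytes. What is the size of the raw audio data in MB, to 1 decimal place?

4292.6 MB

Duration = 17 minutes 28 seconds = 1,048 s.
Bytes = 128,000 samples/s × 1,048 s × 4 bytes/sample × 8 ch = 4,292,608,000 bytes.
4,292,608,000 / 1,000,000 = 4292.6 MB.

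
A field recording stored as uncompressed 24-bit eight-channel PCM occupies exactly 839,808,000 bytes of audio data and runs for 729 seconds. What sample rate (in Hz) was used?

Bytes = sample_rate × seconds × bytes_per_sample × channels.
sample_rate = 839,808,000 / (729 × 3 × 8) = 839,808,000 / 17,496 = 48,000 Hz.

48,000 Hz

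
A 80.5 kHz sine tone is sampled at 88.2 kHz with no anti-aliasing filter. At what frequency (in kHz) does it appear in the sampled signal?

7.7 kHz

Nyquist = 88,200/2 = 44,100 Hz; 80,500 Hz exceeds it.
Alias = |80,500 − 1×88,200| = |80,500 − 88,200| = 7,700 Hz = 7.7 kHz.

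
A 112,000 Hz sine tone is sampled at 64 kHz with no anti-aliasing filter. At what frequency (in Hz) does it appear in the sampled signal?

Nyquist = 64,000/2 = 32,000 Hz; 112,000 Hz exceeds it.
Alias = |112,000 − 2×64,000| = |112,000 − 128,000| = 16,000 Hz.

16,000 Hz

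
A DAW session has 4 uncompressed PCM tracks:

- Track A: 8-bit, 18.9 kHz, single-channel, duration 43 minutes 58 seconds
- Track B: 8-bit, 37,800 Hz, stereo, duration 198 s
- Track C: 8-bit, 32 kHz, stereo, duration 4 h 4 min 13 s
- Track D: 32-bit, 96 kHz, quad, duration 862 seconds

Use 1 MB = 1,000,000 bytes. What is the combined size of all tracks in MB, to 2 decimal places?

Track A: 43 minutes 58 seconds = 2,638 s; 18,900 × 2,638 × 1 × 1 = 49,858,200 bytes.
Track B: 37,800 × 198 × 1 × 2 = 14,968,800 bytes.
Track C: 4 h 4 min 13 s = 14,653 s; 32,000 × 14,653 × 1 × 2 = 937,792,000 bytes.
Track D: 96,000 × 862 × 4 × 4 = 1,324,032,000 bytes.
Total = 2,326,651,000 bytes = 2326.65 MB.

2326.65 MB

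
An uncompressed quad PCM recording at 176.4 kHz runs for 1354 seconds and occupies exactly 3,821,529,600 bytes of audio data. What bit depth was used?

32 bits

Bytes per sample = 3,821,529,600 / (176,400 × 1,354 × 4) = 3,821,529,600 / 955,382,400 = 4.
Bit depth = 4 × 8 = 32 bits.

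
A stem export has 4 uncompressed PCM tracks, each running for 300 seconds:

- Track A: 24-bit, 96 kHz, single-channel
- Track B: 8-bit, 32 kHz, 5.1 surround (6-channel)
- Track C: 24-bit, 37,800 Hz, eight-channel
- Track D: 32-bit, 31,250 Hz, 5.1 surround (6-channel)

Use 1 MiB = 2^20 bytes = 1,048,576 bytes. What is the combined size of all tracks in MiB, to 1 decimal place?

Track A: 96,000 × 300 × 3 × 1 = 86,400,000 bytes.
Track B: 32,000 × 300 × 1 × 6 = 57,600,000 bytes.
Track C: 37,800 × 300 × 3 × 8 = 272,160,000 bytes.
Track D: 31,250 × 300 × 4 × 6 = 225,000,000 bytes.
Total = 641,160,000 bytes = 611.5 MiB.

611.5 MiB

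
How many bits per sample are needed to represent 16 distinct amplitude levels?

4 bits

log2(16) = 4.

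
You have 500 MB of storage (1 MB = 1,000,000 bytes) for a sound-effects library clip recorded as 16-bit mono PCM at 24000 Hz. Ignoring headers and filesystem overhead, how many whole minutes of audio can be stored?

Uncompressed byte rate = 24,000 × 2 × 1 = 48,000 bytes/s.
Capacity = 500 × 1,000,000 = 500,000,000 bytes.
500,000,000 / 48,000 ≈ 10416.67 s → 173 minutes.

173 minutes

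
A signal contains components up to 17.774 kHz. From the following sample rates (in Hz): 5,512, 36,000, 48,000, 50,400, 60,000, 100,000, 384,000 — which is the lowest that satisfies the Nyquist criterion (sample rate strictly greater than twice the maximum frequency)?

Need sample rate > 2 × 17,774 = 35,548 Hz.
Lowest listed rate above 35,548 Hz is 36,000 Hz.

36,000 Hz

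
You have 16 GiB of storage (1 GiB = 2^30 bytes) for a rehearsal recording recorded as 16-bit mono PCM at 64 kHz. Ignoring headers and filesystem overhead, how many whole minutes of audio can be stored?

2,236 minutes

Uncompressed byte rate = 64,000 × 2 × 1 = 128,000 bytes/s.
Capacity = 16 × 1,073,741,824 = 17,179,869,184 bytes.
17,179,869,184 / 128,000 ≈ 134217.73 s → 2,236 minutes.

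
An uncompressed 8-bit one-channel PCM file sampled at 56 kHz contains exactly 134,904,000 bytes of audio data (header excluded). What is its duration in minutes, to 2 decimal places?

40.15 minutes

Byte rate = 56,000 × 1 × 1 = 56,000 bytes/s.
Duration = 134,904,000 / 56,000 = 2,409 s.
2,409 s / 60 = 40.15 minutes.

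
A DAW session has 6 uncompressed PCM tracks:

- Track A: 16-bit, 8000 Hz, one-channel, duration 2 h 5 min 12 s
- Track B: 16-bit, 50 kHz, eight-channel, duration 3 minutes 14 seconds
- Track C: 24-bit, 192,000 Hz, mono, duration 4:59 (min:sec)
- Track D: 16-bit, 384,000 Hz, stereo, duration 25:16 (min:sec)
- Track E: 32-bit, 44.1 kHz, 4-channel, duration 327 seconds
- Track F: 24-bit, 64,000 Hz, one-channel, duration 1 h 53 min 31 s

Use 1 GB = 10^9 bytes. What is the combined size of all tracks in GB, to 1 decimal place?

Track A: 2 h 5 min 12 s = 7,512 s; 8,000 × 7,512 × 2 × 1 = 120,192,000 bytes.
Track B: 3 minutes 14 seconds = 194 s; 50,000 × 194 × 2 × 8 = 155,200,000 bytes.
Track C: 4:59 (min:sec) = 299 s; 192,000 × 299 × 3 × 1 = 172,224,000 bytes.
Track D: 25:16 (min:sec) = 1,516 s; 384,000 × 1,516 × 2 × 2 = 2,328,576,000 bytes.
Track E: 44,100 × 327 × 4 × 4 = 230,731,200 bytes.
Track F: 1 h 53 min 31 s = 6,811 s; 64,000 × 6,811 × 3 × 1 = 1,307,712,000 bytes.
Total = 4,314,635,200 bytes = 4.3 GB.

4.3 GB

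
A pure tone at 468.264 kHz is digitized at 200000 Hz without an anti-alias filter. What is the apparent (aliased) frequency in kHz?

Nyquist = 200,000/2 = 100,000 Hz; 468,264 Hz exceeds it.
Alias = |468,264 − 2×200,000| = |468,264 − 400,000| = 68,264 Hz = 68.264 kHz.

68.264 kHz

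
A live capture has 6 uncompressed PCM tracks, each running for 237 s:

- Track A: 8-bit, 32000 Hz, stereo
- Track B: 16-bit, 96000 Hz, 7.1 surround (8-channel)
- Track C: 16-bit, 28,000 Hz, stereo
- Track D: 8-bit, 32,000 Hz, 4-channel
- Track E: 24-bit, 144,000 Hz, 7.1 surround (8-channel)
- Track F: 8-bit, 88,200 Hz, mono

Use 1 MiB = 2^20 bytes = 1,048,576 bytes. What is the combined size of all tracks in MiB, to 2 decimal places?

Track A: 32,000 × 237 × 1 × 2 = 15,168,000 bytes.
Track B: 96,000 × 237 × 2 × 8 = 364,032,000 bytes.
Track C: 28,000 × 237 × 2 × 2 = 26,544,000 bytes.
Track D: 32,000 × 237 × 1 × 4 = 30,336,000 bytes.
Track E: 144,000 × 237 × 3 × 8 = 819,072,000 bytes.
Track F: 88,200 × 237 × 1 × 1 = 20,903,400 bytes.
Total = 1,276,055,400 bytes = 1216.94 MiB.

1216.94 MiB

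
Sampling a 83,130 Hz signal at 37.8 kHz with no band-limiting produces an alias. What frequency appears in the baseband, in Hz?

Nyquist = 37,800/2 = 18,900 Hz; 83,130 Hz exceeds it.
Alias = |83,130 − 2×37,800| = |83,130 − 75,600| = 7,530 Hz.

7,530 Hz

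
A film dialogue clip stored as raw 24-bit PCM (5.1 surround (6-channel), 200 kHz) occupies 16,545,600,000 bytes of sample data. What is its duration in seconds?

Byte rate = 200,000 × 3 × 6 = 3,600,000 bytes/s.
Duration = 16,545,600,000 / 3,600,000 = 4,596 s.

4,596 seconds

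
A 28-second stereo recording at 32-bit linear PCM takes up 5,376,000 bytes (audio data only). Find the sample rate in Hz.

24,000 Hz

Bytes = sample_rate × seconds × bytes_per_sample × channels.
sample_rate = 5,376,000 / (28 × 4 × 2) = 5,376,000 / 224 = 24,000 Hz.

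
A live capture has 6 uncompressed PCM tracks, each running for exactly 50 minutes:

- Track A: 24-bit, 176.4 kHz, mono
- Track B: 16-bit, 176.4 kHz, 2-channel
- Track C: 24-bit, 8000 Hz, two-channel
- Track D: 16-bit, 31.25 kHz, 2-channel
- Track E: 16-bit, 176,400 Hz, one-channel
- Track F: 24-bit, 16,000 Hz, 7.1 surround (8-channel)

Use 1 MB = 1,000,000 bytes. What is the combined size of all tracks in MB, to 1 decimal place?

6433.8 MB

exactly 50 minutes = 3,000 s.
Track A: 176,400 × 3,000 × 3 × 1 = 1,587,600,000 bytes.
Track B: 176,400 × 3,000 × 2 × 2 = 2,116,800,000 bytes.
Track C: 8,000 × 3,000 × 3 × 2 = 144,000,000 bytes.
Track D: 31,250 × 3,000 × 2 × 2 = 375,000,000 bytes.
Track E: 176,400 × 3,000 × 2 × 1 = 1,058,400,000 bytes.
Track F: 16,000 × 3,000 × 3 × 8 = 1,152,000,000 bytes.
Total = 6,433,800,000 bytes = 6433.8 MB.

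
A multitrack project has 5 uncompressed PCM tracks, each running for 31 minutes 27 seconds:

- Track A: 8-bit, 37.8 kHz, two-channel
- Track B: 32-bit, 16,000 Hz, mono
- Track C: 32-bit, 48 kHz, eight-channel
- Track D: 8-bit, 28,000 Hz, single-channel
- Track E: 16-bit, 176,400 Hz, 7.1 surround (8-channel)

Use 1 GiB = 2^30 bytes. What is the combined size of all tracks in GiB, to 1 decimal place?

8.0 GiB

31 minutes 27 seconds = 1,887 s.
Track A: 37,800 × 1,887 × 1 × 2 = 142,657,200 bytes.
Track B: 16,000 × 1,887 × 4 × 1 = 120,768,000 bytes.
Track C: 48,000 × 1,887 × 4 × 8 = 2,898,432,000 bytes.
Track D: 28,000 × 1,887 × 1 × 1 = 52,836,000 bytes.
Track E: 176,400 × 1,887 × 2 × 8 = 5,325,868,800 bytes.
Total = 8,540,562,000 bytes = 8.0 GiB.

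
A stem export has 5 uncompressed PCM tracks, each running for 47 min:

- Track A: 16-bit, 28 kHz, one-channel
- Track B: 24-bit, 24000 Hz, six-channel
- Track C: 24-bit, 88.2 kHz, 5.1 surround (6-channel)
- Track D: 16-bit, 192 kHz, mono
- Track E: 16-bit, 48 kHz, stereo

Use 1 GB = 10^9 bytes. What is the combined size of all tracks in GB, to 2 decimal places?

7.48 GB

47 min = 2,820 s.
Track A: 28,000 × 2,820 × 2 × 1 = 157,920,000 bytes.
Track B: 24,000 × 2,820 × 3 × 6 = 1,218,240,000 bytes.
Track C: 88,200 × 2,820 × 3 × 6 = 4,477,032,000 bytes.
Track D: 192,000 × 2,820 × 2 × 1 = 1,082,880,000 bytes.
Track E: 48,000 × 2,820 × 2 × 2 = 541,440,000 bytes.
Total = 7,477,512,000 bytes = 7.48 GB.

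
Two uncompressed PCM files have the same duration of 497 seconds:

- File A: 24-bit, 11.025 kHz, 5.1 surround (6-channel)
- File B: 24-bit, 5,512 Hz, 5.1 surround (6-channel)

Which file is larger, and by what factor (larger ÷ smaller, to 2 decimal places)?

File A, by a factor of 2.00

File A: 11,025 × 3 × 6 = 198,450 bytes/s.
File B: 5,512 × 3 × 6 = 99,216 bytes/s.
File A is larger; ratio = 98,629,650 / 49,310,352 = 2.00.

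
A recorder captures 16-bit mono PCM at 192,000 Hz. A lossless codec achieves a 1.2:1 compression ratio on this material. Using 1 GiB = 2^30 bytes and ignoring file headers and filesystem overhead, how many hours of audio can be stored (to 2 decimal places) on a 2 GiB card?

Uncompressed byte rate = 192,000 × 2 × 1 = 384,000 bytes/s.
After 1.2:1 compression, effective rate ≈ 320000 bytes/s.
Capacity = 2 × 1,073,741,824 = 2,147,483,648 bytes.
2,147,483,648 / effective rate ≈ 6710.89 s → 1.86 hours.

1.86 hours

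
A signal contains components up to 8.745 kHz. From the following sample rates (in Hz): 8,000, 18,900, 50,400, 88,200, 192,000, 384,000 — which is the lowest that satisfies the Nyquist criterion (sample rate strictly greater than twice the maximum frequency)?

18,900 Hz

Need sample rate > 2 × 8,745 = 17,490 Hz.
Lowest listed rate above 17,490 Hz is 18,900 Hz.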